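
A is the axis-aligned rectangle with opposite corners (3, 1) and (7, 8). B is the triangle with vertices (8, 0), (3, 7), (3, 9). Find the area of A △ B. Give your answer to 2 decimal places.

|A| = 28, |B| = 5, |A∩B| = 4.5222.
|A △ B| = |A| + |B| − 2·|A∩B| = 28 + 5 − 9.0444 = 23.96.

23.96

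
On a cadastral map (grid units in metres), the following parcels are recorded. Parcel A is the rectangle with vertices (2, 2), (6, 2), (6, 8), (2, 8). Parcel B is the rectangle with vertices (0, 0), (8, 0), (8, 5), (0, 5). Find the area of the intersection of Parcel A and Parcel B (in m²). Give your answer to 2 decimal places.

12.00

|Parcel A∩Parcel B|: x∈[2,6], y∈[2,5] → 4·3 = 12.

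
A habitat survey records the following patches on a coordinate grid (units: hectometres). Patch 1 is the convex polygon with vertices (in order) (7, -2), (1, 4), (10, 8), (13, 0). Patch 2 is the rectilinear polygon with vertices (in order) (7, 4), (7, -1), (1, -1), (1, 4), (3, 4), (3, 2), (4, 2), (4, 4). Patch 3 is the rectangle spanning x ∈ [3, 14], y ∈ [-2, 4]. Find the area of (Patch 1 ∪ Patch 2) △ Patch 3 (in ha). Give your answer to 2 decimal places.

|Patch 1 ∪ Patch 2| = 78.5.
|(Patch 1 ∪ Patch 2) ∩ Patch 3| = 47.5.
|(Patch 1 ∪ Patch 2) △ Patch 3| = 78.5 + 66 − 95 = 49.50.

49.50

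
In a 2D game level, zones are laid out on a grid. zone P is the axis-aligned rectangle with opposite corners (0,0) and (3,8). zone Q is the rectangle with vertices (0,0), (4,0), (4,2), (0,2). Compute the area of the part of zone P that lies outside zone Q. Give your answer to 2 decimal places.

|zone P∩zone Q|: x∈[0,3], y∈[0,2] → 3·2 = 6.
|zone P| = 24.
|zone P ∖ zone Q| = |zone P| − |zone P∩zone Q| = 24 − 6 = 18.00.

18.00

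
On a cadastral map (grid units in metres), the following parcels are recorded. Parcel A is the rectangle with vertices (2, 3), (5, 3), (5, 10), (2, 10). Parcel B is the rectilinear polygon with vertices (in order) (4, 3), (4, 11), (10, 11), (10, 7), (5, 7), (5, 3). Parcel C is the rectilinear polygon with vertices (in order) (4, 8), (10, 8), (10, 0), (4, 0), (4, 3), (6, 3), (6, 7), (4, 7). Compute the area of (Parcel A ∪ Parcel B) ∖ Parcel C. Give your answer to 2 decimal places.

36.00

|Parcel A ∪ Parcel B| = 42.
|(Parcel A ∪ Parcel B) ∩ Parcel C| = 6.
|(Parcel A ∪ Parcel B) ∖ Parcel C| = 42 − 6 = 36.00.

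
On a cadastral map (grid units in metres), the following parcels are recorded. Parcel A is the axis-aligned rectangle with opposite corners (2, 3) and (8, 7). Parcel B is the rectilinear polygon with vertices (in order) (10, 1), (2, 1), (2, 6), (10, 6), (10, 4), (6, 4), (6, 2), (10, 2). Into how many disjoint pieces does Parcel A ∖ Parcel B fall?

Parcel A ∖ Parcel B splits into 2 disjoint pieces (area 2, area 6).

2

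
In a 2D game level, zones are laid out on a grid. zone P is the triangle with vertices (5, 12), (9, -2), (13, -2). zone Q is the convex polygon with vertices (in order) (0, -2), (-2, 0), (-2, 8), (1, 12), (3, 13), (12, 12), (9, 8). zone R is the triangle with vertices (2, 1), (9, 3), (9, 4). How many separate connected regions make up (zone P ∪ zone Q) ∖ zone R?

1

(zone P ∪ zone Q) ∖ zone R is a single connected region.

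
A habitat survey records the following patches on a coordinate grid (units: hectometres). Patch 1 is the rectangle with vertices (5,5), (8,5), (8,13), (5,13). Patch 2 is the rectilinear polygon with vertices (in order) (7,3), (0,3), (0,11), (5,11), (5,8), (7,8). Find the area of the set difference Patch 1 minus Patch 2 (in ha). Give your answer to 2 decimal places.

|Patch 1| = 24, |Patch 1∩Patch 2| = 6.
|Patch 1 ∖ Patch 2| = |Patch 1| − |Patch 1∩Patch 2| = 24 − 6 = 18.00.

18.00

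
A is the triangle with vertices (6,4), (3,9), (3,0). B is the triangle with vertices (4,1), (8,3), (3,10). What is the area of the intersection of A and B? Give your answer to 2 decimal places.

The intersection is the polygon with vertices (6,4), (3.968,1.29), (3.136,8.773).
By the shoelace formula its area is 8.73.

8.73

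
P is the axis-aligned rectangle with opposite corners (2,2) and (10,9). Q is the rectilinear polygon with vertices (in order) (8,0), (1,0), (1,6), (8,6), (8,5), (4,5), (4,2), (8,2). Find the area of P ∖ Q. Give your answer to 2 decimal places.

44.00

|P| = 56, |P∩Q| = 12.
|P ∖ Q| = |P| − |P∩Q| = 56 − 12 = 44.00.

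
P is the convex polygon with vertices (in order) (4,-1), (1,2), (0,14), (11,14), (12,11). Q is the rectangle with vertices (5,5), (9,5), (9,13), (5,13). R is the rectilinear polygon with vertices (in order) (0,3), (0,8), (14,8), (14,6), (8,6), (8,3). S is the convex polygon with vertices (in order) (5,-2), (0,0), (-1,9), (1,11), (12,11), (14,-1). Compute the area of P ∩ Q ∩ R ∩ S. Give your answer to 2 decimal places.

The intersection is the polygon with vertices (5,8), (9,8), (9,6.5), (8.667,6), (8,6), (8,5), (5,5).
By the shoelace formula its area is 10.92.

10.92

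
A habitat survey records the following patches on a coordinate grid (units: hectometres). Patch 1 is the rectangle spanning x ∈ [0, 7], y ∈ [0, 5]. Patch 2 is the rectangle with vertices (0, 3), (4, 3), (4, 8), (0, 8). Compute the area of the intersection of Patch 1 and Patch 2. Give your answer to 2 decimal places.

|Patch 1∩Patch 2|: x∈[0,4], y∈[3,5] → 4·2 = 8.

8.00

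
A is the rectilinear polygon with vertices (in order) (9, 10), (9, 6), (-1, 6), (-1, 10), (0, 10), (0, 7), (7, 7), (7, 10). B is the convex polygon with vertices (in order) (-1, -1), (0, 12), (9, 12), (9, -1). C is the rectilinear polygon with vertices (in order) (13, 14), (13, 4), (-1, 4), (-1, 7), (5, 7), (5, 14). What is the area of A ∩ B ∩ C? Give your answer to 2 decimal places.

The intersection is the polygon with vertices (-0.462,6), (-0.385,7), (0,7), (5,7), (7,7), (7,10), (9,10), (9,6).
By the shoelace formula its area is 15.42.

15.42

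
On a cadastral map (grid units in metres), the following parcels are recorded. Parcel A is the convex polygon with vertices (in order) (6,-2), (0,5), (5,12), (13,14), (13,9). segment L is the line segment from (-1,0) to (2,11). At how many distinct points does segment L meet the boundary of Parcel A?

The segment meets the boundary at (0.588,5.824), (0.276,4.678).

2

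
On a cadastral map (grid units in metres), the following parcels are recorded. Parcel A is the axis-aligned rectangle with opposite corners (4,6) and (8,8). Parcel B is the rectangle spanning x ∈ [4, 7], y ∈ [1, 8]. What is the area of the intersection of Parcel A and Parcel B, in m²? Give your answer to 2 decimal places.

|Parcel A∩Parcel B|: x∈[4,7], y∈[6,8] → 3·2 = 6.

6.00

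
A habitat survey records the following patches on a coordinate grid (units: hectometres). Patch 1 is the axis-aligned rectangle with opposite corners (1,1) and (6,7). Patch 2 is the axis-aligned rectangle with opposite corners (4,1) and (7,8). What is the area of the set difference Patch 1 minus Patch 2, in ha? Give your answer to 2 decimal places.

18.00

|Patch 1∩Patch 2|: x∈[4,6], y∈[1,7] → 2·6 = 12.
|Patch 1| = 30.
|Patch 1 ∖ Patch 2| = |Patch 1| − |Patch 1∩Patch 2| = 30 − 12 = 18.00.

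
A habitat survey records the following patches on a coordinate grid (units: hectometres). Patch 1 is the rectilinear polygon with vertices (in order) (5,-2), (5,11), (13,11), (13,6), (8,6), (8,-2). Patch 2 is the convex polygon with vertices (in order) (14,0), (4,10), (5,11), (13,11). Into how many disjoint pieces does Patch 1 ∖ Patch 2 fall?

1

Patch 1 ∖ Patch 2 is a single connected region.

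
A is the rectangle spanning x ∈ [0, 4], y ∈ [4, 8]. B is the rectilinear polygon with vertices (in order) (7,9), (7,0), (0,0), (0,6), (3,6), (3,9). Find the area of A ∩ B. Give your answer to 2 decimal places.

The intersection is the polygon with vertices (4,8), (4,4), (0,4), (0,6), (3,6), (3,8).
By the shoelace formula its area is 10.00.

10.00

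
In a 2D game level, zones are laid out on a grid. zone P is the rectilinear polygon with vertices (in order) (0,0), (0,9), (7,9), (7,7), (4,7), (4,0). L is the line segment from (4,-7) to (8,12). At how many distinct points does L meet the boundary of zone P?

The segment meets the boundary at (7,7.25), (6.947,7).

2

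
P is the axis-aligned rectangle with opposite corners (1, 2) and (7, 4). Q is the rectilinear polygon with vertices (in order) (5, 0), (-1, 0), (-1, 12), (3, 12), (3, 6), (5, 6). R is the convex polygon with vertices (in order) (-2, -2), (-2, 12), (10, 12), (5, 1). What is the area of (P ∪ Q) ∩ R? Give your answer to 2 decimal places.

60.65

|P ∪ Q| = 64.
|(P ∪ Q) ∩ R| = 60.65.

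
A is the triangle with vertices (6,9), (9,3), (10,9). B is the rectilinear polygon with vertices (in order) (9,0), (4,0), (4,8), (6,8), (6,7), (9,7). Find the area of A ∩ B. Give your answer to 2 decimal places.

The intersection is the polygon with vertices (7,7), (9,7), (9,3).
By the shoelace formula its area is 4.00.

4.00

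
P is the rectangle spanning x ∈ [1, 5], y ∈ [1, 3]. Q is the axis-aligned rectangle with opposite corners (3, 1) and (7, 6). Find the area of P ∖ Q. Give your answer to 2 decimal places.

4.00

|P∩Q|: x∈[3,5], y∈[1,3] → 2·2 = 4.
|P| = 8.
|P ∖ Q| = |P| − |P∩Q| = 8 − 4 = 4.00.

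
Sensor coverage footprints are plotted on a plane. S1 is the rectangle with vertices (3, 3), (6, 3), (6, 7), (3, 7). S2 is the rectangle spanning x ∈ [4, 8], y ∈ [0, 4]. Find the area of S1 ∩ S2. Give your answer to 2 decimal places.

2.00

|S1∩S2|: x∈[4,6], y∈[3,4] → 2·1 = 2.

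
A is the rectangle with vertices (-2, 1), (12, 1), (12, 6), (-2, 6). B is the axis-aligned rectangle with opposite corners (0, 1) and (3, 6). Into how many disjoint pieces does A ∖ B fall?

2

A ∖ B splits into 2 disjoint pieces (area 45, area 10).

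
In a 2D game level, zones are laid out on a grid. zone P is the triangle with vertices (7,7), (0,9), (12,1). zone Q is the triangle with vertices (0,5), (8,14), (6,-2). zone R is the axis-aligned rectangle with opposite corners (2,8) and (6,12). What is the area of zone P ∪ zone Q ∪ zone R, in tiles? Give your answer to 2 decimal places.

72.49

By inclusion–exclusion:
Individual areas: |zone P| = 16, |zone Q| = 55, |zone R| = 16.
|zone P∩zone Q| = 8.0217.
|zone P∩zone R| = 0.3214.
|zone Q∩zone R| = 6.25.
|zone P∩zone Q∩zone R| = 0.0791.
|zone P ∪ zone Q ∪ zone R| = 87 − 14.5931 + 0.0791 = 72.49.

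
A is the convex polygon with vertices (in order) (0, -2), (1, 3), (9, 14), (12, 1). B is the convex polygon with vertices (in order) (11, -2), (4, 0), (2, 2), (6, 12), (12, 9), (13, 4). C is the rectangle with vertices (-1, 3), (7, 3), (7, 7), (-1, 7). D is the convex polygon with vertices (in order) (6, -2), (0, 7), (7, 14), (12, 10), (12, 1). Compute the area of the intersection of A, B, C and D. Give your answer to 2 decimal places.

The intersection is the polygon with vertices (7,7), (7,3), (2.667,3), (2.5,3.25), (4,7).
By the shoelace formula its area is 15.17.

15.17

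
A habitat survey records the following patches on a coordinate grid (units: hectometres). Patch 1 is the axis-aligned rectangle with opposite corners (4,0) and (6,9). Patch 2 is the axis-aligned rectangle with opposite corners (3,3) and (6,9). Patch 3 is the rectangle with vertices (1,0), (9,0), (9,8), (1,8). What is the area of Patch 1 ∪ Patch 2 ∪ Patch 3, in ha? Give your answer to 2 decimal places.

67.00

By inclusion–exclusion:
Individual areas: |Patch 1| = 18, |Patch 2| = 18, |Patch 3| = 64.
|Patch 1∩Patch 2|: x∈[4,6], y∈[3,9] → 2·6 = 12.
|Patch 1∩Patch 3|: x∈[4,6], y∈[0,8] → 2·8 = 16.
|Patch 2∩Patch 3|: x∈[3,6], y∈[3,8] → 3·5 = 15.
|Patch 1∩Patch 2∩Patch 3| = 10.
|Patch 1 ∪ Patch 2 ∪ Patch 3| = 100 − 43 + 10 = 67.00.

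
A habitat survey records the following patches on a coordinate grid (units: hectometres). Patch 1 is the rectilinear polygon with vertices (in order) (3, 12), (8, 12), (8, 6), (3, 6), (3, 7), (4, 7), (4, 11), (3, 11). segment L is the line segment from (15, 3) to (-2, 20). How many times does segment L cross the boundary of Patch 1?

The segment meets the boundary at (6,12), (8,10).

2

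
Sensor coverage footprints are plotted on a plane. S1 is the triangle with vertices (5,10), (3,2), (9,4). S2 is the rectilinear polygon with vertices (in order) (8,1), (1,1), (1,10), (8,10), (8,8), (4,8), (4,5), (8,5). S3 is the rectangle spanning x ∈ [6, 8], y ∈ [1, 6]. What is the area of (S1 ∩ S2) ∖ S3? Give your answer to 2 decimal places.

|S1 ∩ S2| = 11.6667.
|(S1 ∩ S2) ∩ S3| = 3.3333.
|(S1 ∩ S2) ∖ S3| = 11.6667 − 3.3333 = 8.33.

8.33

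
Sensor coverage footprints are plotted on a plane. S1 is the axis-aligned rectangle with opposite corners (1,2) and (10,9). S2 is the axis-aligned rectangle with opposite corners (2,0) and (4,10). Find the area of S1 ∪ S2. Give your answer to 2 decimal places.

69.00

By inclusion–exclusion:
Individual areas: |S1| = 63, |S2| = 20.
|S1∩S2|: x∈[2,4], y∈[2,9] → 2·7 = 14.
|S1 ∪ S2| = 83 − 14 = 69.00.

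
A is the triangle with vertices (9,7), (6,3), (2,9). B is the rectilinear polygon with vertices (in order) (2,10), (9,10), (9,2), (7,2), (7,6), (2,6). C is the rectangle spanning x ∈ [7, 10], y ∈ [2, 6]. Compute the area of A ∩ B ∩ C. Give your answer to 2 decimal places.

The intersection is the polygon with vertices (7,6), (8.25,6), (7,4.333).
By the shoelace formula its area is 1.04.

1.04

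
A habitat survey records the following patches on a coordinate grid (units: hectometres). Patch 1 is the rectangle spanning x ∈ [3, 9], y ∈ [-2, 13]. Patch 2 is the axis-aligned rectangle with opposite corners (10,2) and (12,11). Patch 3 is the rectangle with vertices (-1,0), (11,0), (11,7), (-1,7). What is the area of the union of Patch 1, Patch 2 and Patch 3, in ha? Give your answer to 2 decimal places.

145.00

By inclusion–exclusion:
Individual areas: |Patch 1| = 90, |Patch 2| = 18, |Patch 3| = 84.
|Patch 1∩Patch 2| = 0 (no overlap).
|Patch 1∩Patch 3|: x∈[3,9], y∈[0,7] → 6·7 = 42.
|Patch 2∩Patch 3|: x∈[10,11], y∈[2,7] → 1·5 = 5.
|Patch 1∩Patch 2∩Patch 3| = 0.
|Patch 1 ∪ Patch 2 ∪ Patch 3| = 192 − 47 + 0 = 145.00.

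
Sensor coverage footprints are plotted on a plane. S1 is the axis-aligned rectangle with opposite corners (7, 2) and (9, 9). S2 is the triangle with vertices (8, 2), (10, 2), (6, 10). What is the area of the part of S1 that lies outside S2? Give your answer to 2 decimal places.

|S1| = 14, |S1∩S2| = 6.
|S1 ∖ S2| = |S1| − |S1∩S2| = 14 − 6 = 8.00.

8.00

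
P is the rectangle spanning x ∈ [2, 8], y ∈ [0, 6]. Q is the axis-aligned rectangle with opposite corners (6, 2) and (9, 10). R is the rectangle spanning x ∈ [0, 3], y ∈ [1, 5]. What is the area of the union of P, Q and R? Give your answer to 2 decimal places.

By inclusion–exclusion:
Individual areas: |P| = 36, |Q| = 24, |R| = 12.
|P∩Q|: x∈[6,8], y∈[2,6] → 2·4 = 8.
|P∩R|: x∈[2,3], y∈[1,5] → 1·4 = 4.
|Q∩R| = 0 (no overlap).
|P∩Q∩R| = 0.
|P ∪ Q ∪ R| = 72 − 12 + 0 = 60.00.

60.00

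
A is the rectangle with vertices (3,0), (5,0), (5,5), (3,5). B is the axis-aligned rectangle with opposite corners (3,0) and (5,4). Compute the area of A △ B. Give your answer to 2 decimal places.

|A∩B|: x∈[3,5], y∈[0,4] → 2·4 = 8.
|A △ B| = |A| + |B| − 2·|A∩B| = 10 + 8 − 16 = 2.00.

2.00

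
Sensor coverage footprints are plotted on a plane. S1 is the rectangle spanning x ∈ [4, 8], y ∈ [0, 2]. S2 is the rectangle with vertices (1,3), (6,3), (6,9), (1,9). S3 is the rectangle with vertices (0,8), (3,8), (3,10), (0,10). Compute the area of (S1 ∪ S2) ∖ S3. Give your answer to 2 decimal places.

36.00

|S1 ∪ S2| = 38.
|(S1 ∪ S2) ∩ S3| = 2.
|(S1 ∪ S2) ∖ S3| = 38 − 2 = 36.00.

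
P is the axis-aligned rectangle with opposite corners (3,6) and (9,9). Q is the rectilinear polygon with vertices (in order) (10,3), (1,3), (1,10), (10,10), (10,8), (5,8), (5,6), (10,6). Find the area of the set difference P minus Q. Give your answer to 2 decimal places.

8.00

|P| = 18, |P∩Q| = 10.
|P ∖ Q| = |P| − |P∩Q| = 18 − 10 = 8.00.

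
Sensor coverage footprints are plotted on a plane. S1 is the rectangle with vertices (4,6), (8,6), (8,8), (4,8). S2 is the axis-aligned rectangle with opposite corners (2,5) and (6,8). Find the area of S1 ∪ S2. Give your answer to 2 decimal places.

By inclusion–exclusion:
Individual areas: |S1| = 8, |S2| = 12.
|S1∩S2|: x∈[4,6], y∈[6,8] → 2·2 = 4.
|S1 ∪ S2| = 20 − 4 = 16.00.

16.00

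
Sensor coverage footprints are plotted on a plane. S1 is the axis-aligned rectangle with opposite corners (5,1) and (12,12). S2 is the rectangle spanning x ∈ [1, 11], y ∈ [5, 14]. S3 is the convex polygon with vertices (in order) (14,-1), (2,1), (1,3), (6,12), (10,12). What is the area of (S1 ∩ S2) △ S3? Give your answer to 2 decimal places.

68.55

|S1 ∩ S2| = 42.
|(S1 ∩ S2) ∩ S3| = 39.475.
|(S1 ∩ S2) △ S3| = 42 + 105.5 − 78.95 = 68.55.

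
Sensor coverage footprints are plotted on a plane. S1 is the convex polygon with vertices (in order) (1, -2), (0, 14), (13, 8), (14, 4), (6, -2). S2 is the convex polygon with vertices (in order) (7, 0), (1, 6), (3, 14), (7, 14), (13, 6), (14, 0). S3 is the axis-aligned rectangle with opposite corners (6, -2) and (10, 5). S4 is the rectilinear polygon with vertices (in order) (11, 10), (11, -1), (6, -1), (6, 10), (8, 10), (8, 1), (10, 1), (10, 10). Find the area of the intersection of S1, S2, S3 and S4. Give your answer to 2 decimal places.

10.83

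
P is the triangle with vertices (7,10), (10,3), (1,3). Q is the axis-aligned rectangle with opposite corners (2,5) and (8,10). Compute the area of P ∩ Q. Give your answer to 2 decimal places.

The intersection is the polygon with vertices (8,7.667), (8,5), (2.714,5), (7,10).
By the shoelace formula its area is 14.55.

14.55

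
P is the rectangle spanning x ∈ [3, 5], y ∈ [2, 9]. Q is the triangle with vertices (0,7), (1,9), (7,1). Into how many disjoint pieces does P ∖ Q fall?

P ∖ Q splits into 2 disjoint pieces (area 3.1429, area 8).

2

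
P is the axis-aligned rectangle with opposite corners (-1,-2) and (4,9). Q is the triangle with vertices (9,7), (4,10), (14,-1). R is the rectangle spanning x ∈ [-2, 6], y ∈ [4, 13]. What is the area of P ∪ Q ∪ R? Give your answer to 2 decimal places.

By inclusion–exclusion:
Individual areas: |P| = 55, |Q| = 12.5, |R| = 72.
|P∩Q| = 0.
|P∩R|: x∈[-1,4], y∈[4,9] → 5·5 = 25.
|Q∩R| = 1.
|P∩Q∩R| = 0.
|P ∪ Q ∪ R| = 139.5 − 26 + 0 = 113.50.

113.50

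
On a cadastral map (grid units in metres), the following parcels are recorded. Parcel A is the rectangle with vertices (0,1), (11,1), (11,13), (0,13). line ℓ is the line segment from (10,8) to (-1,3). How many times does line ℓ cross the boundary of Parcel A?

The segment meets the boundary at (0,3.455).

1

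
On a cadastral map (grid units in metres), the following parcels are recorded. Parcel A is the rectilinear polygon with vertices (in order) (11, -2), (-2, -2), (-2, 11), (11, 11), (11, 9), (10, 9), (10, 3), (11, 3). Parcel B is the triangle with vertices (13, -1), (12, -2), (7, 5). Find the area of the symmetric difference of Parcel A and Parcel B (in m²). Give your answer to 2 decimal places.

162.60

|Parcel A| = 163, |Parcel B| = 6, |Parcel A∩Parcel B| = 3.2.
|Parcel A △ Parcel B| = |Parcel A| + |Parcel B| − 2·|Parcel A∩Parcel B| = 163 + 6 − 6.4 = 162.60.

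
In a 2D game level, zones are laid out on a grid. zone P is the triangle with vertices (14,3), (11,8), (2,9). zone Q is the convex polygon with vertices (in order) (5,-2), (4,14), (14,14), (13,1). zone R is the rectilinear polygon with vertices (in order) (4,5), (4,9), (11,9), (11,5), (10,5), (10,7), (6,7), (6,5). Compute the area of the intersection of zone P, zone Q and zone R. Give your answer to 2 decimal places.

10.42

The intersection is the polygon with vertices (4.387,7.806), (4.329,8.741), (11,8), (11,5), (10,5), (10,7), (6,7).
By the shoelace formula its area is 10.42.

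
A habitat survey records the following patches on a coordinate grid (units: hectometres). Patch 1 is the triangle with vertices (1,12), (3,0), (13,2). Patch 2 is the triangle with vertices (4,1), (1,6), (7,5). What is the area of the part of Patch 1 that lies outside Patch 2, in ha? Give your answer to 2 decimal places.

|Patch 1| = 62, |Patch 1∩Patch 2| = 12.4319.
|Patch 1 ∖ Patch 2| = |Patch 1| − |Patch 1∩Patch 2| = 62 − 12.4319 = 49.57.

49.57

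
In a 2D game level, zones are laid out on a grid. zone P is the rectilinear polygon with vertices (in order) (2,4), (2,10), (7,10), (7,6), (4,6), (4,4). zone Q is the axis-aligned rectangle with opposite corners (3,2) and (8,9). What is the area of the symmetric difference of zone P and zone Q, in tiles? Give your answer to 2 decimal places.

31.00

|zone P| = 24, |zone Q| = 35, |zone P∩zone Q| = 14.
|zone P △ zone Q| = |zone P| + |zone Q| − 2·|zone P∩zone Q| = 24 + 35 − 28 = 31.00.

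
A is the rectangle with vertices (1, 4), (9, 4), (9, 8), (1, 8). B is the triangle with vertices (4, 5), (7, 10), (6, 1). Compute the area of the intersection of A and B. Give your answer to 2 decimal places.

The intersection is the polygon with vertices (6.778,8), (6.333,4), (4.5,4), (4,5), (5.8,8).
By the shoelace formula its area is 7.27.

7.27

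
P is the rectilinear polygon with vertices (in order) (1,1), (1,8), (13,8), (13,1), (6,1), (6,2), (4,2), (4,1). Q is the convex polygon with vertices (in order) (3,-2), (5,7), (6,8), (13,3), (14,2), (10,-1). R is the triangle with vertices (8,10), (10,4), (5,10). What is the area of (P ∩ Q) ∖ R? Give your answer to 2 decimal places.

|P ∩ Q| = 39.9583.
|(P ∩ Q) ∩ R| = 1.0588.
|(P ∩ Q) ∖ R| = 39.9583 − 1.0588 = 38.90.

38.90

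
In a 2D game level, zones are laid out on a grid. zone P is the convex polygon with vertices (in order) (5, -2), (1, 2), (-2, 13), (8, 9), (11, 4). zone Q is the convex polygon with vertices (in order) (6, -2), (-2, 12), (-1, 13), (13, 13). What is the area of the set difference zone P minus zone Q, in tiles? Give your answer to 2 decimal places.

26.50

|zone P| = 101, |zone P∩zone Q| = 74.5011.
|zone P ∖ zone Q| = |zone P| − |zone P∩zone Q| = 101 − 74.5011 = 26.50.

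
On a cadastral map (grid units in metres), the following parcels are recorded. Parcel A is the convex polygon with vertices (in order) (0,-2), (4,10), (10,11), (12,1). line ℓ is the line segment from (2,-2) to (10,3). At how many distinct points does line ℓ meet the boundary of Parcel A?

The segment meets the boundary at (3.333,-1.167).

1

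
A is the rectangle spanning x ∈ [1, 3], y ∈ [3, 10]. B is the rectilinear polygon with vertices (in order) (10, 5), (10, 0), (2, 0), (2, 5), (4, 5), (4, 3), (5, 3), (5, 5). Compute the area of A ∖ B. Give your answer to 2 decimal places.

|A| = 14, |A∩B| = 2.
|A ∖ B| = |A| − |A∩B| = 14 − 2 = 12.00.

12.00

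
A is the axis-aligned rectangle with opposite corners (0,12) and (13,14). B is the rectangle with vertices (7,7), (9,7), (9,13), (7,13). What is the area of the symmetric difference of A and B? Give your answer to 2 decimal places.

34.00

|A∩B|: x∈[7,9], y∈[12,13] → 2·1 = 2.
|A △ B| = |A| + |B| − 2·|A∩B| = 26 + 12 − 4 = 34.00.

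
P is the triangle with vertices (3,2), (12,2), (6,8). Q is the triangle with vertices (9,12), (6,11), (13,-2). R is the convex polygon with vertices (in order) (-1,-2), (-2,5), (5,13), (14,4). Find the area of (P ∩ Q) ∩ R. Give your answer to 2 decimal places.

0.72

The region (P ∩ Q) ∩ R is the polygon with vertices (9.5,4.5), (11.143,2.857), (10.519,2.608).
By the shoelace formula its area is 0.72.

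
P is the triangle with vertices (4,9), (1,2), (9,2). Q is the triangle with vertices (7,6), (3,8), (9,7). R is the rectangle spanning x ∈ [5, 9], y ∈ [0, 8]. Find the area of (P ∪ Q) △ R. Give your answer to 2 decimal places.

34.51

|P ∪ Q| = 31.177.
|(P ∪ Q) ∩ R| = 14.3333.
|(P ∪ Q) △ R| = 31.177 + 32 − 28.6667 = 34.51.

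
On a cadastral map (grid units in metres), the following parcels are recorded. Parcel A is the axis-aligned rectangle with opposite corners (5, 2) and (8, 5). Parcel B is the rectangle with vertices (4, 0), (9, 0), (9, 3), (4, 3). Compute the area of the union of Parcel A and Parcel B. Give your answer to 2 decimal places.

By inclusion–exclusion:
Individual areas: |Parcel A| = 9, |Parcel B| = 15.
|Parcel A∩Parcel B|: x∈[5,8], y∈[2,3] → 3·1 = 3.
|Parcel A ∪ Parcel B| = 24 − 3 = 21.00.

21.00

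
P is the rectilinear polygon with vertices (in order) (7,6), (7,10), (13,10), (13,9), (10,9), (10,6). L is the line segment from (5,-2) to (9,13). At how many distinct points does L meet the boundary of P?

2

The segment meets the boundary at (7.133,6), (8.2,10).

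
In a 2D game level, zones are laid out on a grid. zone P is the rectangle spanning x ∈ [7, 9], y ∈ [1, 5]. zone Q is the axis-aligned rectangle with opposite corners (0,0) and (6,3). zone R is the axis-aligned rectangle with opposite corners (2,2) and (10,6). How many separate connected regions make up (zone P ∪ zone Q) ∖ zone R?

(zone P ∪ zone Q) ∖ zone R splits into 2 disjoint pieces (area 2, area 14).

2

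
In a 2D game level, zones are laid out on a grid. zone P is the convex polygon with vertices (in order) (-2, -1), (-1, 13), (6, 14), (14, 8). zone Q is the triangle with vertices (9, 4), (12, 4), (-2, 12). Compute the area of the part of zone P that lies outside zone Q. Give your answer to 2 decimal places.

|zone P| = 132.5, |zone P∩zone Q| = 8.9429.
|zone P ∖ zone Q| = |zone P| − |zone P∩zone Q| = 132.5 − 8.9429 = 123.56.

123.56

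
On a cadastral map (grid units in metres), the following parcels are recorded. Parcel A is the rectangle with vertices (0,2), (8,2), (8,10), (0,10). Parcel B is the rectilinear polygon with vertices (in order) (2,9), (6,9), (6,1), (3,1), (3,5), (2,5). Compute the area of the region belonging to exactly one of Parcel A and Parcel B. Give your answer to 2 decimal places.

|Parcel A| = 64, |Parcel B| = 28, |Parcel A∩Parcel B| = 25.
|Parcel A △ Parcel B| = |Parcel A| + |Parcel B| − 2·|Parcel A∩Parcel B| = 64 + 28 − 50 = 42.00.

42.00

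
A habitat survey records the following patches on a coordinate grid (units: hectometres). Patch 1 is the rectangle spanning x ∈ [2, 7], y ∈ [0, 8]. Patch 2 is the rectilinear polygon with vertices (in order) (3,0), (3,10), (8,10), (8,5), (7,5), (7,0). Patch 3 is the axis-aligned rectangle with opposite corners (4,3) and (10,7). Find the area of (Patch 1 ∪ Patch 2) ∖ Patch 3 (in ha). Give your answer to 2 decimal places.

39.00

|Patch 1 ∪ Patch 2| = 53.
|(Patch 1 ∪ Patch 2) ∩ Patch 3| = 14.
|(Patch 1 ∪ Patch 2) ∖ Patch 3| = 53 − 14 = 39.00.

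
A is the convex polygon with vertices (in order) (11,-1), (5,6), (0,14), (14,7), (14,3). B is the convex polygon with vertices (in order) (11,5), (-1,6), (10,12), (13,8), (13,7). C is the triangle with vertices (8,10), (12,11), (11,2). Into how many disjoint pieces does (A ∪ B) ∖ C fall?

(A ∪ B) ∖ C is a single connected region.

1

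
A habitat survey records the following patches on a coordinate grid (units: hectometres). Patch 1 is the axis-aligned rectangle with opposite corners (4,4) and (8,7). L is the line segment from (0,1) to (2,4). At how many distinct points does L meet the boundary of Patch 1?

0

The segment lies entirely outside Patch 1 and never meets its boundary.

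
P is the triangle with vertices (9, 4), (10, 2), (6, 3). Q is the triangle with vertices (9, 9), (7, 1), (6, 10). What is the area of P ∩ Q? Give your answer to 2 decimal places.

The intersection is the polygon with vertices (6.8,2.8), (6.75,3.25), (7.636,3.546), (7.412,2.647).
By the shoelace formula its area is 0.50.

0.50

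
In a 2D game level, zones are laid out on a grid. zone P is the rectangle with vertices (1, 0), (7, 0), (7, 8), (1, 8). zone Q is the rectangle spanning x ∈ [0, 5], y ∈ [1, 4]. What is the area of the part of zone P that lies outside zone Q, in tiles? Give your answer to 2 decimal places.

|zone P∩zone Q|: x∈[1,5], y∈[1,4] → 4·3 = 12.
|zone P| = 48.
|zone P ∖ zone Q| = |zone P| − |zone P∩zone Q| = 48 − 12 = 36.00.

36.00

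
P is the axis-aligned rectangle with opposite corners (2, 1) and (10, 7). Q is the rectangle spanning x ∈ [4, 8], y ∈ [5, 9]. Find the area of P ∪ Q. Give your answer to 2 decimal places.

By inclusion–exclusion:
Individual areas: |P| = 48, |Q| = 16.
|P∩Q|: x∈[4,8], y∈[5,7] → 4·2 = 8.
|P ∪ Q| = 64 − 8 = 56.00.

56.00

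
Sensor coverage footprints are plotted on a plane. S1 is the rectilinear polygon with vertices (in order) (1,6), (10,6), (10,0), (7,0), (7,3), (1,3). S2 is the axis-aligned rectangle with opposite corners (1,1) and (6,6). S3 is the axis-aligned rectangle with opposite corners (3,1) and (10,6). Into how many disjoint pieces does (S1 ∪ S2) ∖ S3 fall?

(S1 ∪ S2) ∖ S3 splits into 2 disjoint pieces (area 3, area 10).

2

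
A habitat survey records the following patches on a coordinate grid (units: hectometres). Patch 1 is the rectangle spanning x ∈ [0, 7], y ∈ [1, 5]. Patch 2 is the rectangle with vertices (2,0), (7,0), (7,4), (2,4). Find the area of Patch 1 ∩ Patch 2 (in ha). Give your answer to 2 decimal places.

15.00

|Patch 1∩Patch 2|: x∈[2,7], y∈[1,4] → 5·3 = 15.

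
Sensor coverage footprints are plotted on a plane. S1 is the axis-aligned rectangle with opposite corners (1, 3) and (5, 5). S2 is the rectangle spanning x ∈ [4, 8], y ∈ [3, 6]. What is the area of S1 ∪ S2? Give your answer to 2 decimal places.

18.00

By inclusion–exclusion:
Individual areas: |S1| = 8, |S2| = 12.
|S1∩S2|: x∈[4,5], y∈[3,5] → 1·2 = 2.
|S1 ∪ S2| = 20 − 2 = 18.00.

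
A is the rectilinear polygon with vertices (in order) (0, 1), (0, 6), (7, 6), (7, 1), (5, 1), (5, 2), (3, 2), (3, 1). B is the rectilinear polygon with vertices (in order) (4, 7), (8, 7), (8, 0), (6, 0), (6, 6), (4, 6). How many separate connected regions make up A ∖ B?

1

A ∖ B is a single connected region.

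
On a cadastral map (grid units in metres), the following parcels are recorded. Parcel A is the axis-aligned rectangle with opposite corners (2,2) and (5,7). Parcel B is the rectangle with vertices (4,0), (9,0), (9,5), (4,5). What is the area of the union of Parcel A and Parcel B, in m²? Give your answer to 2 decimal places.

37.00

By inclusion–exclusion:
Individual areas: |Parcel A| = 15, |Parcel B| = 25.
|Parcel A∩Parcel B|: x∈[4,5], y∈[2,5] → 1·3 = 3.
|Parcel A ∪ Parcel B| = 40 − 3 = 37.00.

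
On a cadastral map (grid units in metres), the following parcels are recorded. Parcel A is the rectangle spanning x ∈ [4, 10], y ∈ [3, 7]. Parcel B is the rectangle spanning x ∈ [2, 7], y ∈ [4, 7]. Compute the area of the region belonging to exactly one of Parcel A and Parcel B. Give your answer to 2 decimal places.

|Parcel A∩Parcel B|: x∈[4,7], y∈[4,7] → 3·3 = 9.
|Parcel A △ Parcel B| = |Parcel A| + |Parcel B| − 2·|Parcel A∩Parcel B| = 24 + 15 − 18 = 21.00.

21.00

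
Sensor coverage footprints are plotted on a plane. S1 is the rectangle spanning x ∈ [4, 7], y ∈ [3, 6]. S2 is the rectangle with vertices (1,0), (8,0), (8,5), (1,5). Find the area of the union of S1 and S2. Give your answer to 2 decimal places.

By inclusion–exclusion:
Individual areas: |S1| = 9, |S2| = 35.
|S1∩S2|: x∈[4,7], y∈[3,5] → 3·2 = 6.
|S1 ∪ S2| = 44 − 6 = 38.00.

38.00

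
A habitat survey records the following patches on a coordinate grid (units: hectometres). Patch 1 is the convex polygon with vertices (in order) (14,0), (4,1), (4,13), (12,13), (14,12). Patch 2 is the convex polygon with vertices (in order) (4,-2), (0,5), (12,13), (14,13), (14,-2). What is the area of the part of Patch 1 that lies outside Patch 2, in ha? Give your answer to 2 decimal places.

|Patch 1| = 124, |Patch 1∩Patch 2| = 102.6667.
|Patch 1 ∖ Patch 2| = |Patch 1| − |Patch 1∩Patch 2| = 124 − 102.6667 = 21.33.

21.33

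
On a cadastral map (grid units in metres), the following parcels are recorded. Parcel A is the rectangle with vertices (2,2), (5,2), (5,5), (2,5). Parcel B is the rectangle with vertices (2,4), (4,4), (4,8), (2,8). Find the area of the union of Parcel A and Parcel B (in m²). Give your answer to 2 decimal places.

By inclusion–exclusion:
Individual areas: |Parcel A| = 9, |Parcel B| = 8.
|Parcel A∩Parcel B|: x∈[2,4], y∈[4,5] → 2·1 = 2.
|Parcel A ∪ Parcel B| = 17 − 2 = 15.00.

15.00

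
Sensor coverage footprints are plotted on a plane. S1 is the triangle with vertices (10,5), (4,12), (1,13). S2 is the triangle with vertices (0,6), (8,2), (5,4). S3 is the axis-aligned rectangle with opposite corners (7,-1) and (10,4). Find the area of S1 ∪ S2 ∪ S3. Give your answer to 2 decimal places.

By inclusion–exclusion:
Individual areas: |S1| = 7.5, |S2| = 2, |S3| = 15.
|S1∩S2| = 0.
|S1∩S3| = 0.
|S2∩S3| = 0.0833.
|S1∩S2∩S3| = 0.
|S1 ∪ S2 ∪ S3| = 24.5 − 0.0833 + 0 = 24.42.

24.42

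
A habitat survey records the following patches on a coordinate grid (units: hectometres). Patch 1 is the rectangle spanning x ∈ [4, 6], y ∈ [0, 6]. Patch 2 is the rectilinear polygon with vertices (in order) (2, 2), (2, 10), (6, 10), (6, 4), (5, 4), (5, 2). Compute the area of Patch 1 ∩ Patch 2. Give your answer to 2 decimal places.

The intersection is the polygon with vertices (6,4), (5,4), (5,2), (4,2), (4,6), (6,6).
By the shoelace formula its area is 6.00.

6.00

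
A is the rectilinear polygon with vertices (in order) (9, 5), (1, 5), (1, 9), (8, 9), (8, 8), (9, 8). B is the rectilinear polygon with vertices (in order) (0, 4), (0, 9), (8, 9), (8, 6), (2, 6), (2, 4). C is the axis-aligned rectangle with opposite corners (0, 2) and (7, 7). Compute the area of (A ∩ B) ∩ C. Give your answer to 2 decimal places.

7.00

The region (A ∩ B) ∩ C is the polygon with vertices (1,7), (7,7), (7,6), (2,6), (2,5), (1,5).
By the shoelace formula its area is 7.00.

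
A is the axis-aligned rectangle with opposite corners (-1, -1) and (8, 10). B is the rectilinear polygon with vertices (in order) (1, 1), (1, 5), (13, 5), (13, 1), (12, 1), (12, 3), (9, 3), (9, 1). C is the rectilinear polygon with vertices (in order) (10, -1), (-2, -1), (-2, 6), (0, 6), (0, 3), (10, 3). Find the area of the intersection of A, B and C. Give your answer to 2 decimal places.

14.00

The intersection is the polygon with vertices (1,1), (1,3), (8,3), (8,1).
By the shoelace formula its area is 14.00.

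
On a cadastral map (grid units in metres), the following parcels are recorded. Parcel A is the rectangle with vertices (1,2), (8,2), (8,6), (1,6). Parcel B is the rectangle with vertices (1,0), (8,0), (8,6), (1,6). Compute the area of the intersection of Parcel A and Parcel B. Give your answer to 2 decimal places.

28.00

|Parcel A∩Parcel B|: x∈[1,8], y∈[2,6] → 7·4 = 28.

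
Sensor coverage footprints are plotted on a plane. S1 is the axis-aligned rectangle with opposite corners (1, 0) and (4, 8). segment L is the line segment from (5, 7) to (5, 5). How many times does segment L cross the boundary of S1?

The segment lies entirely outside S1 and never meets its boundary.

0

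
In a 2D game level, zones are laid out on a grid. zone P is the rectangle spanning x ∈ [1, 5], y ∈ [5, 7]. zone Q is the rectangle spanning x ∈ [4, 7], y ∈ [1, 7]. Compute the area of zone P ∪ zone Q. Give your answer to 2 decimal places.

24.00

By inclusion–exclusion:
Individual areas: |zone P| = 8, |zone Q| = 18.
|zone P∩zone Q|: x∈[4,5], y∈[5,7] → 1·2 = 2.
|zone P ∪ zone Q| = 26 − 2 = 24.00.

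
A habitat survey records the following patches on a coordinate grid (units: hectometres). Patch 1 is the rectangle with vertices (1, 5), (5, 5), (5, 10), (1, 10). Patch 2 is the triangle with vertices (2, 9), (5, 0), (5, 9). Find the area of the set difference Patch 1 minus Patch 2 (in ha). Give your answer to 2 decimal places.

10.67

|Patch 1| = 20, |Patch 1∩Patch 2| = 9.3333.
|Patch 1 ∖ Patch 2| = |Patch 1| − |Patch 1∩Patch 2| = 20 − 9.3333 = 10.67.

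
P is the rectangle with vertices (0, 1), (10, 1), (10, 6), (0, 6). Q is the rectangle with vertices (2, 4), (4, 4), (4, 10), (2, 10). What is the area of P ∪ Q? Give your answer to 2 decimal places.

By inclusion–exclusion:
Individual areas: |P| = 50, |Q| = 12.
|P∩Q|: x∈[2,4], y∈[4,6] → 2·2 = 4.
|P ∪ Q| = 62 − 4 = 58.00.

58.00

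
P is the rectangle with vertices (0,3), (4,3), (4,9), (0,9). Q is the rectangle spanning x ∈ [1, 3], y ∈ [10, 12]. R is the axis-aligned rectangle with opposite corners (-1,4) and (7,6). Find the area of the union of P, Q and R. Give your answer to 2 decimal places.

By inclusion–exclusion:
Individual areas: |P| = 24, |Q| = 4, |R| = 16.
|P∩Q| = 0 (no overlap).
|P∩R|: x∈[0,4], y∈[4,6] → 4·2 = 8.
|Q∩R| = 0 (no overlap).
|P∩Q∩R| = 0.
|P ∪ Q ∪ R| = 44 − 8 + 0 = 36.00.

36.00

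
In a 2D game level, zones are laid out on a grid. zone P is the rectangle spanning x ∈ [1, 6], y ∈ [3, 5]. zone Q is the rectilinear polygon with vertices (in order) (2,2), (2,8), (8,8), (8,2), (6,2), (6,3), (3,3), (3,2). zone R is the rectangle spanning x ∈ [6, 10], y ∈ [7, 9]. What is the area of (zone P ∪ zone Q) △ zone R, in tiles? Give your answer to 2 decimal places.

39.00

|zone P ∪ zone Q| = 35.
|(zone P ∪ zone Q) ∩ zone R| = 2.
|(zone P ∪ zone Q) △ zone R| = 35 + 8 − 4 = 39.00.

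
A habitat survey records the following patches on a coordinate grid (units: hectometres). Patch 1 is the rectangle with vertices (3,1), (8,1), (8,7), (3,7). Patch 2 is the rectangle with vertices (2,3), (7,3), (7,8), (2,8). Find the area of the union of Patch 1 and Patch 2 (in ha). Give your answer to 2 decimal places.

By inclusion–exclusion:
Individual areas: |Patch 1| = 30, |Patch 2| = 25.
|Patch 1∩Patch 2|: x∈[3,7], y∈[3,7] → 4·4 = 16.
|Patch 1 ∪ Patch 2| = 55 − 16 = 39.00.

39.00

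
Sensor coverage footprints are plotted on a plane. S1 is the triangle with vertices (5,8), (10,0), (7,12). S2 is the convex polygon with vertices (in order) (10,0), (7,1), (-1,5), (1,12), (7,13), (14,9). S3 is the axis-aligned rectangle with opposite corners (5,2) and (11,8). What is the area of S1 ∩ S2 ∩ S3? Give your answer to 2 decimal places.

The intersection is the polygon with vertices (9.5,2), (8.75,2), (5,8), (8,8).
By the shoelace formula its area is 11.25.

11.25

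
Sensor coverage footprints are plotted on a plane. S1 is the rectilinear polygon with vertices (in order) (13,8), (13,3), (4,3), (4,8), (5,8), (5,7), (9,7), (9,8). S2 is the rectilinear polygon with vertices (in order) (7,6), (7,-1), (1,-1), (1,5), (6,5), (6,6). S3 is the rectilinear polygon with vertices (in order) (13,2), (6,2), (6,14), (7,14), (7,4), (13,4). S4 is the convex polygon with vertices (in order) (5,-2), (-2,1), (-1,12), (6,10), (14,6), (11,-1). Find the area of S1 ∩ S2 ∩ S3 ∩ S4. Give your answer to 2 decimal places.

3.00

The intersection is the polygon with vertices (7,6), (7,4), (7,3), (6,3), (6,5), (6,6).
By the shoelace formula its area is 3.00.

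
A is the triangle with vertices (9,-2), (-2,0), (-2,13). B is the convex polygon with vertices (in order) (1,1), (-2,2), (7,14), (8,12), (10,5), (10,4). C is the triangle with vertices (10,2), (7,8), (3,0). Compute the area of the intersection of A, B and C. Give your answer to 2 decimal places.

The intersection is the polygon with vertices (4,2), (4.838,3.676), (5.661,2.554).
By the shoelace formula its area is 1.16.

1.16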